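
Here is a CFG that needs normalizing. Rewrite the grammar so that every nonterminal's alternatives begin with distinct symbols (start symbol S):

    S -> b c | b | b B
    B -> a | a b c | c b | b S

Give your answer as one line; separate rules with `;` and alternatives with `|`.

S -> b S'; B -> c b | b S | a B'; S' -> c | eps | B; B' -> eps | b c

S has alternatives sharing prefix 'b': factor to S → b S' with S' → c | ε | B.
B has alternatives sharing prefix 'a': factor to B → a B' with B' → ε | b c.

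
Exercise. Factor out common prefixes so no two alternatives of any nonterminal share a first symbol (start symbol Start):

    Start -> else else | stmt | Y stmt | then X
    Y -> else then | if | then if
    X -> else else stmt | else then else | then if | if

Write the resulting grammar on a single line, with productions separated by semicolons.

Start -> else else | stmt | Y stmt | then X; Y -> else then | if | then if; X -> then if | if | else X1; X1 -> else stmt | then else

X has alternatives sharing prefix 'else': factor to X → else X1 with X1 → else stmt | then else.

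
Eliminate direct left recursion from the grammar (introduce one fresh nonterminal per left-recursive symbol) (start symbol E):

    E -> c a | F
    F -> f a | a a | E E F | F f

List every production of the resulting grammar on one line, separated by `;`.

Directly left-recursive nonterminal: F.
For F: α = {f}, β = {f a, a a, E E F}. Rewrite as F → β F' and F' → α F' | ε.

E -> c a | F; F -> f a F' | a a F' | E E F F'; F' -> f F' | eps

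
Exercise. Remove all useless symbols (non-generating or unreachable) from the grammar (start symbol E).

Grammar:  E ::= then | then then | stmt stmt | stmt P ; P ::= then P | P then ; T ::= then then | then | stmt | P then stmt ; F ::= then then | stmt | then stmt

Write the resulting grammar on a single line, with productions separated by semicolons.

E ::= then | then then | stmt stmt

Generating nonterminals: {E, F, T}.
Reachable from E after that: {E}.
Removed useless symbols: {F, P, T} and every production mentioning them.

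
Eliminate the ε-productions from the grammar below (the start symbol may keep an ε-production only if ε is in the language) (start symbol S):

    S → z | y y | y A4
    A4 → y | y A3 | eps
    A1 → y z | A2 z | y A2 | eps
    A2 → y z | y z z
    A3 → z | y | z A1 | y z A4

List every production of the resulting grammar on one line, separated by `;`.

S → z | y y | y A4 | y; A4 → y | y A3; A1 → y z | A2 z | y A2; A2 → y z | y z z; A3 → z | y | z A1 | y z A4 | y z

The nullable symbols are {A1, A4}.
ε ∉ L(G), so no ε-production is kept.
Add the nullable-subset variants: S → y A4 gives y A4 | y. A3 → y z A4 gives y z A4 | y z.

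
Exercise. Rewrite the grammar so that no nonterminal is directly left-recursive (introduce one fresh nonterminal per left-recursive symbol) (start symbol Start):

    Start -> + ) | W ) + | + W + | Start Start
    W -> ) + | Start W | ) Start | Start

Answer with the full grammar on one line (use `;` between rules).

Left recursion appears on Start.
For Start: α = {Start}, β = {+ ), W ) +, + W +}. Rewrite as Start → β Start1 and Start1 → α Start1 | ε.

Start -> + ) Start1 | W ) + Start1 | + W + Start1; W -> ) + | Start W | ) Start | Start; Start1 -> Start Start1 | ε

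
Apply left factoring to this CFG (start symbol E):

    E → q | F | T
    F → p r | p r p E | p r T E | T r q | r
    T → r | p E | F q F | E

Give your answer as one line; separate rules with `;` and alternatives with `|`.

F has alternatives sharing prefix 'p r': factor to F → p r F' with F' → ε | p E | T E.

E → q | F | T; F → T r q | r | p r F'; T → r | p E | F q F | E; F' → eps | p E | T E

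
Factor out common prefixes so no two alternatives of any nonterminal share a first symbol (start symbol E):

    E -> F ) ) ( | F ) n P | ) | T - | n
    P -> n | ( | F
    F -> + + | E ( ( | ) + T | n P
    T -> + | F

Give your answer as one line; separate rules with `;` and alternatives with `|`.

E -> ) | T - | n | F ) E'; P -> n | ( | F; F -> + + | E ( ( | ) + T | n P; T -> + | F; E' -> ) ( | n P

E has alternatives sharing prefix 'F )': factor to E → F ) E' with E' → ) ( | n P.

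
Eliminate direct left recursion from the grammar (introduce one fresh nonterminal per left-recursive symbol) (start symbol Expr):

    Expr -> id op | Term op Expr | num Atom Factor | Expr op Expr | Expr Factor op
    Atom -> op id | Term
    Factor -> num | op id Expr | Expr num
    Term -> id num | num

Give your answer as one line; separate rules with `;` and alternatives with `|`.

Expr -> id op Expr1 | Term op Expr Expr1 | num Atom Factor Expr1; Atom -> op id | Term; Factor -> num | op id Expr | Expr num; Term -> id num | num; Expr1 -> op Expr Expr1 | Factor op Expr1 | ε

Left recursion appears on Expr.
For Expr: α = {op Expr, Factor op}, β = {id op, Term op Expr, num Atom Factor}. Rewrite as Expr → β Expr1 and Expr1 → α Expr1 | ε.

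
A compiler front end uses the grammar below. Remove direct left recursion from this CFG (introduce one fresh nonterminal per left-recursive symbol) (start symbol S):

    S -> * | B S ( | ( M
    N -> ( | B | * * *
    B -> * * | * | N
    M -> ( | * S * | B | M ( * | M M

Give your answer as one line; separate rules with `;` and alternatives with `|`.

Left recursion appears on M.
For M: α = {( *, M}, β = {(, * S *, B}. Rewrite as M → β M' and M' → α M' | ε.

S -> * | B S ( | ( M; N -> ( | B | * * *; B -> * * | * | N; M -> ( M' | * S * M' | B M'; M' -> ( * M' | M M' | ε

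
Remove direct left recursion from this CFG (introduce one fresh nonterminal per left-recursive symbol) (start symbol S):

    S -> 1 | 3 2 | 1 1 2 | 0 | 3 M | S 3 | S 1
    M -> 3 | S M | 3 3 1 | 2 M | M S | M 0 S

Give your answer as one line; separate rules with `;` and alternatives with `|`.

Directly left-recursive nonterminals: S, M.
For S: α = {3, 1}, β = {1, 3 2, 1 1 2, 0, 3 M}. Rewrite as S → β S' and S' → α S' | ε.
For M: α = {S, 0 S}, β = {3, S M, 3 3 1, 2 M}. Rewrite as M → β M' and M' → α M' | ε.

S -> 1 S' | 3 2 S' | 1 1 2 S' | 0 S' | 3 M S'; M -> 3 M' | S M M' | 3 3 1 M' | 2 M M'; S' -> 3 S' | 1 S' | ε; M' -> S M' | 0 S M' | ε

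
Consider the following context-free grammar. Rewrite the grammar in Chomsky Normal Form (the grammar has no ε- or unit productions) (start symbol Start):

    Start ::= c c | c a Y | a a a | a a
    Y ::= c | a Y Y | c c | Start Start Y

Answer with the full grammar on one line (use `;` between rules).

Start ::= X1 X1 | X1 Y1 | X2 Y2 | X2 X2; Y ::= c | X2 Y3 | X1 X1 | Start Y4; X1 ::= c; X2 ::= a; Y1 ::= X2 Y; Y2 ::= X2 X2; Y3 ::= Y Y; Y4 ::= Start Y

Introduce a nonterminal for each terminal appearing in a rule of length ≥ 2: X1 → c, X2 → a.
Binarize each right-hand side of length ≥ 3 by chaining fresh nonterminals (Y1, Y2, …): affected rules were Start → X1 X2 Y; Start → X2 X2 X2; Y → X2 Y Y; Y → Start Start Y.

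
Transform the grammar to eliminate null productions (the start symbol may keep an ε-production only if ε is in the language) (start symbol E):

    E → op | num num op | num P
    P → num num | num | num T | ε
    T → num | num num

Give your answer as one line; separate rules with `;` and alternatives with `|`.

The nullable symbols are {P}.
ε ∉ L(G), so no ε-production is kept.
Add the nullable-subset variants: E → num P gives num P | num.

E → op | num num op | num P | num; P → num num | num | num T; T → num | num num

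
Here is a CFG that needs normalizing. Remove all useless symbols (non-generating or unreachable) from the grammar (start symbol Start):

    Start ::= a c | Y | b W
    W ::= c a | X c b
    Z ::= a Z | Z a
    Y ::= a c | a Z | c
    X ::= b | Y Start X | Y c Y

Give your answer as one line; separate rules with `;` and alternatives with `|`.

Generating nonterminals: {Start, W, X, Y}.
Reachable from Start after that: {Start, W, X, Y}.
Removed useless symbols: {Z} and every production mentioning them.

Start ::= a c | Y | b W; W ::= c a | X c b; Y ::= a c | c; X ::= b | Y Start X | Y c Y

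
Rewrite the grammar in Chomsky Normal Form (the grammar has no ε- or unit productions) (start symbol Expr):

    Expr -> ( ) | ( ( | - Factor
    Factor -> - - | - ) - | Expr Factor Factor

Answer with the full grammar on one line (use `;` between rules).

Introduce a nonterminal for each terminal appearing in a rule of length ≥ 2: X1 → (, X2 → ), X3 → -.
Binarize each right-hand side of length ≥ 3 by chaining fresh nonterminals (Y1, Y2, …): affected rules were Factor → X3 X2 X3; Factor → Expr Factor Factor.

Expr -> X1 X2 | X1 X1 | X3 Factor; Factor -> X3 X3 | X3 Y1 | Expr Y2; X1 -> (; X2 -> ); X3 -> -; Y1 -> X2 X3; Y2 -> Factor Factor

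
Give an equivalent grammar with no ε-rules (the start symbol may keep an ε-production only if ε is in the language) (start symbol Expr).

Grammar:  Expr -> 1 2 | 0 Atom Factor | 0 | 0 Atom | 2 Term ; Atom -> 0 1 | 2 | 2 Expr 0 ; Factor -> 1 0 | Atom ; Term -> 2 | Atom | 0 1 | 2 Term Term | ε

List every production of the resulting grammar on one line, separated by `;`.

Expr -> 1 2 | 0 Atom Factor | 0 | 0 Atom | 2 Term | 2; Atom -> 0 1 | 2 | 2 Expr 0; Factor -> 1 0 | Atom; Term -> 2 | Atom | 0 1 | 2 Term Term | 2 Term

Nullable nonterminals: {Term}.
ε ∉ L(G), so no ε-production is kept.
Expand every rule over subsets of its nullable positions: Expr → 2 Term gives 2 Term | 2. Term → 2 Term Term gives 2 Term Term | 2 Term.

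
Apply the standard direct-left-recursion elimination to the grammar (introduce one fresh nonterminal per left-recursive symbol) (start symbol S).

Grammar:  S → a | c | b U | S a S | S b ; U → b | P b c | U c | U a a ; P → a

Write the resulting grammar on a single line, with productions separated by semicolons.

S, U are directly left-recursive.
For S: α = {a S, b}, β = {a, c, b U}. Rewrite as S → β S' and S' → α S' | ε.
For U: α = {c, a a}, β = {b, P b c}. Rewrite as U → β U' and U' → α U' | ε.

S → a S' | c S' | b U S'; U → b U' | P b c U'; P → a; S' → a S S' | b S' | eps; U' → c U' | a a U' | eps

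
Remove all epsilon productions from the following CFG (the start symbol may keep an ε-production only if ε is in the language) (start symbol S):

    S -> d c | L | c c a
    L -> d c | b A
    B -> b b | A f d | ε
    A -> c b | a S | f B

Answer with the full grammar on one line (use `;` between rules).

The nullable symbols are {B}.
ε ∉ L(G), so no ε-production is kept.
Add the nullable-subset variants: A → f B gives f B | f.

S -> d c | L | c c a; L -> d c | b A; B -> b b | A f d; A -> c b | a S | f B | f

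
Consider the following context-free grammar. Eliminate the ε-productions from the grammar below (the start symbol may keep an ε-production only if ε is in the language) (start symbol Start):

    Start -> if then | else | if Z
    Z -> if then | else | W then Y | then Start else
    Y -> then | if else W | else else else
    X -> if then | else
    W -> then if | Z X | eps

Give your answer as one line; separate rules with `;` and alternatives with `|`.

Nullable nonterminals: {W}.
ε ∉ L(G), so no ε-production is kept.
For each production, add variants omitting each subset of nullable occurrences: Z → W then Y gives W then Y | then Y. Y → if else W gives if else W | if else.

Start -> if then | else | if Z; Z -> if then | else | W then Y | then Y | then Start else; Y -> then | if else W | if else | else else else; X -> if then | else; W -> then if | Z X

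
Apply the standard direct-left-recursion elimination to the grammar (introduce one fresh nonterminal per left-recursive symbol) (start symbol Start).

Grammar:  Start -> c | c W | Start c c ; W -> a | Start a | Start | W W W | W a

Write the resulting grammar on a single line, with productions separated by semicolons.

Directly left-recursive nonterminals: Start, W.
For Start: α = {c c}, β = {c, c W}. Rewrite as Start → β Start1 and Start1 → α Start1 | ε.
For W: α = {W W, a}, β = {a, Start a, Start}. Rewrite as W → β W1 and W1 → α W1 | ε.

Start -> c Start1 | c W Start1; W -> a W1 | Start a W1 | Start W1; Start1 -> c c Start1 | ε; W1 -> W W W1 | a W1 | ε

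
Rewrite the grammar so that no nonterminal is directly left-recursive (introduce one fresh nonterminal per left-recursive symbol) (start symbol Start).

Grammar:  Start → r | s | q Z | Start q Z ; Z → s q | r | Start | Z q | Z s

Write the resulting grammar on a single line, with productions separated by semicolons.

Left recursion appears on Start, Z.
For Start: α = {q Z}, β = {r, s, q Z}. Rewrite as Start → β Start1 and Start1 → α Start1 | ε.
For Z: α = {q, s}, β = {s q, r, Start}. Rewrite as Z → β Z1 and Z1 → α Z1 | ε.

Start → r Start1 | s Start1 | q Z Start1; Z → s q Z1 | r Z1 | Start Z1; Start1 → q Z Start1 | ε; Z1 → q Z1 | s Z1 | ε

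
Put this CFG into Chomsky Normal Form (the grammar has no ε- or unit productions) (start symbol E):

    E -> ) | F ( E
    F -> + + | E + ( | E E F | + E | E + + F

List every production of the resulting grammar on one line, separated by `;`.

E -> ) | F Y1; F -> X2 X2 | E Y2 | E Y3 | X2 E | E Y4; X1 -> (; X2 -> +; Y1 -> X1 E; Y2 -> X2 X1; Y3 -> E F; Y4 -> X2 Y5; Y5 -> X2 F

Introduce a nonterminal for each terminal appearing in a rule of length ≥ 2: X1 → (, X2 → +.
Binarize each right-hand side of length ≥ 3 by chaining fresh nonterminals (Y1, Y2, …): affected rules were E → F X1 E; F → E X2 X1; F → E E F; F → E X2 X2 F.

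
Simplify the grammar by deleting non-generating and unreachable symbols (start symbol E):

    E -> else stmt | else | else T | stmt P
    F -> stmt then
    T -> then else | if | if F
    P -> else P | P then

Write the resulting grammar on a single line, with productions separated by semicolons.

Generating nonterminals: {E, F, T}.
Reachable from E after that: {E, F, T}.
Removed useless symbols: {P} and every production mentioning them.

E -> else stmt | else | else T; F -> stmt then; T -> then else | if | if F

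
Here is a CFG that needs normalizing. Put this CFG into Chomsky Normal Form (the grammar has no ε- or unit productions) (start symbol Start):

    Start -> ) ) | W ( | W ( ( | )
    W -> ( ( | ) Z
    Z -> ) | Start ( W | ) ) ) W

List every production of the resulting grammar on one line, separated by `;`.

Introduce a nonterminal for each terminal appearing in a rule of length ≥ 2: X1 → ), X2 → (.
Binarize each right-hand side of length ≥ 3 by chaining fresh nonterminals (Y1, Y2, …): affected rules were Start → W X2 X2; Z → Start X2 W; Z → X1 X1 X1 W.

Start -> X1 X1 | W X2 | W Y1 | ); W -> X2 X2 | X1 Z; Z -> ) | Start Y2 | X1 Y3; X1 -> ); X2 -> (; Y1 -> X2 X2; Y2 -> X2 W; Y3 -> X1 Y4; Y4 -> X1 W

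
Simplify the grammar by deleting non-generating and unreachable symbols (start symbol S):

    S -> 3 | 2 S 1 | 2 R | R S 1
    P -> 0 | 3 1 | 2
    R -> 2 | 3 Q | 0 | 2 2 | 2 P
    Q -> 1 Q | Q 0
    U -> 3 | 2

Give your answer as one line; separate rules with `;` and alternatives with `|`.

Generating nonterminals: {P, R, S, U}.
Reachable from S after that: {P, R, S}.
Removed useless symbols: {Q, U} and every production mentioning them.

S -> 3 | 2 S 1 | 2 R | R S 1; P -> 0 | 3 1 | 2; R -> 2 | 0 | 2 2 | 2 P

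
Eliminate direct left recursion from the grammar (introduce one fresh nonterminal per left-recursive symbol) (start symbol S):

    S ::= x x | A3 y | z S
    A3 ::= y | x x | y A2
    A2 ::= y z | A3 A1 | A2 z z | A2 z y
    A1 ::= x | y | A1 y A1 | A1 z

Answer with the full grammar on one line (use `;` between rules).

Left recursion appears on A2, A1.
For A2: α = {z z, z y}, β = {y z, A3 A1}. Rewrite as A2 → β A2' and A2' → α A2' | ε.
For A1: α = {y A1, z}, β = {x, y}. Rewrite as A1 → β A1' and A1' → α A1' | ε.

S ::= x x | A3 y | z S; A3 ::= y | x x | y A2; A2 ::= y z A2' | A3 A1 A2'; A1 ::= x A1' | y A1'; A2' ::= z z A2' | z y A2' | ε; A1' ::= y A1 A1' | z A1' | ε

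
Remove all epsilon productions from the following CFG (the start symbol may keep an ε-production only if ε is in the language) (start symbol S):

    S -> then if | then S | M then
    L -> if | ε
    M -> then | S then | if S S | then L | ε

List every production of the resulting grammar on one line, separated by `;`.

Nullable nonterminals: {L, M}.
ε ∉ L(G), so no ε-production is kept.
Add the nullable-subset variants: S → M then gives M then | then.

S -> then if | then S | M then | then; L -> if; M -> then | S then | if S S | then L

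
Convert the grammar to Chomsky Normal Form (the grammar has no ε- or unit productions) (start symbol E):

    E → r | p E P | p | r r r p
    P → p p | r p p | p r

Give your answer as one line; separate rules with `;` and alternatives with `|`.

Introduce a nonterminal for each terminal appearing in a rule of length ≥ 2: X1 → p, X2 → r.
Binarize each right-hand side of length ≥ 3 by chaining fresh nonterminals (Y1, Y2, …): affected rules were E → X1 E P; E → X2 X2 X2 X1; P → X2 X1 X1.

E → r | X1 Y1 | p | X2 Y2; P → X1 X1 | X2 Y4 | X1 X2; X1 → p; X2 → r; Y1 → E P; Y2 → X2 Y3; Y3 → X2 X1; Y4 → X1 X1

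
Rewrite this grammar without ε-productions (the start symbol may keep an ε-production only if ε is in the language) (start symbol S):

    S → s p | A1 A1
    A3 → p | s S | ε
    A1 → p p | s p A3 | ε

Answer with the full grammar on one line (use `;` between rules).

S → s p | A1 A1 | A1 | ε; A3 → p | s S | s; A1 → p p | s p A3 | s p

Nullable set = {A1, A3, S}.
ε ∈ L(G) since S is nullable, so keep S → ε.
Add the nullable-subset variants: S → A1 A1 gives A1 A1 | A1. A3 → s S gives s S | s. A1 → s p A3 gives s p A3 | s p.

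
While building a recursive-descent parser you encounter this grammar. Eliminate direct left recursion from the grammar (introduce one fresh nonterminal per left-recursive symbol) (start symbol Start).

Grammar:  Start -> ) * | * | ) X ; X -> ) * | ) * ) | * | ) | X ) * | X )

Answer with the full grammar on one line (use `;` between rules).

Directly left-recursive nonterminal: X.
For X: α = {) *, )}, β = {) *, ) * ), *, )}. Rewrite as X → β X1 and X1 → α X1 | ε.

Start -> ) * | * | ) X; X -> ) * X1 | ) * ) X1 | * X1 | ) X1; X1 -> ) * X1 | ) X1 | ε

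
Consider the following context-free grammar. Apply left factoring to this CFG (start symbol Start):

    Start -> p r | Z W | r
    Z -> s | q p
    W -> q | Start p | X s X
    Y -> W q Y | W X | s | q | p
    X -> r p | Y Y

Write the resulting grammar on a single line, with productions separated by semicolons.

Y has alternatives sharing prefix 'W': factor to Y → W Y1 with Y1 → q Y | X.

Start -> p r | Z W | r; Z -> s | q p; W -> q | Start p | X s X; Y -> s | q | p | W Y1; X -> r p | Y Y; Y1 -> q Y | X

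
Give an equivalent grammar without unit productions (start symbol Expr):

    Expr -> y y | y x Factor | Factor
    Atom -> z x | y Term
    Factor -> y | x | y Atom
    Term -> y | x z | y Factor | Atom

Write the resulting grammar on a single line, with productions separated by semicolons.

Expr -> y | x | y Atom | y y | y x Factor; Atom -> z x | y Term; Factor -> y | x | y Atom; Term -> y | x z | y Factor | z x | y Term

Unit pairs: Expr ⇒* {Factor}; Term ⇒* {Atom}.
For each unit pair (A, B), copy every non-unit production of B to A, then drop all unit productions.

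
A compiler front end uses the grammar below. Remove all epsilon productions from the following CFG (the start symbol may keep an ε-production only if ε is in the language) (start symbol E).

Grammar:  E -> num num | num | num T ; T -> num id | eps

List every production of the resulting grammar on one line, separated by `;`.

Nullable set = {T}.
ε ∉ L(G), so no ε-production is kept.

E -> num num | num | num T; T -> num id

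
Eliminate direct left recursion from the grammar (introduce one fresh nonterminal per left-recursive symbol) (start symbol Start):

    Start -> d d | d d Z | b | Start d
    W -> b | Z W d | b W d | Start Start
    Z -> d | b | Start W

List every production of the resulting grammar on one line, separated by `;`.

Directly left-recursive nonterminal: Start.
For Start: α = {d}, β = {d d, d d Z, b}. Rewrite as Start → β Start1 and Start1 → α Start1 | ε.

Start -> d d Start1 | d d Z Start1 | b Start1; W -> b | Z W d | b W d | Start Start; Z -> d | b | Start W; Start1 -> d Start1 | epsilon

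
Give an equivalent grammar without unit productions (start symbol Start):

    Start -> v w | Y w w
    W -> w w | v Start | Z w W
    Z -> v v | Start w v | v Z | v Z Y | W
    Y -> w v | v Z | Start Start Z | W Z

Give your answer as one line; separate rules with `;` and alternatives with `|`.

Unit pairs: Z ⇒* {W}.
For every A with A ⇒* B via unit rules, add B's non-unit alternatives to A; then delete every rule of the form X → Y.

Start -> v w | Y w w; W -> w w | v Start | Z w W; Z -> v v | Start w v | v Z | v Z Y | w w | v Start | Z w W; Y -> w v | v Z | Start Start Z | W Z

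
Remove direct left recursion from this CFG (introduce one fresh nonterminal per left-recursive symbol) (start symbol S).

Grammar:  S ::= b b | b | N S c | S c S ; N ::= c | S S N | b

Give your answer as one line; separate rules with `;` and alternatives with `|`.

S ::= b b S' | b S' | N S c S'; N ::= c | S S N | b; S' ::= c S S' | ε

S is directly left-recursive.
For S: α = {c S}, β = {b b, b, N S c}. Rewrite as S → β S' and S' → α S' | ε.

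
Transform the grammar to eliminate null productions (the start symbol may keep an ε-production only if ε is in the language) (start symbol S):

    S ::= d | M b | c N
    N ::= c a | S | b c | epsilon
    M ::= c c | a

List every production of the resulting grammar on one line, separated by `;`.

Nullable set = {N}.
ε ∉ L(G), so no ε-production is kept.
Expand every rule over subsets of its nullable positions: S → c N gives c N | c.

S ::= d | M b | c N | c; N ::= c a | S | b c; M ::= c c | a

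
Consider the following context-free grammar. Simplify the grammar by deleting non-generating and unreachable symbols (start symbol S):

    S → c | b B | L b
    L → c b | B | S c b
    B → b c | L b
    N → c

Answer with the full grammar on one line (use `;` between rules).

S → c | b B | L b; L → c b | B | S c b; B → b c | L b

Generating nonterminals: {B, L, N, S}.
Reachable from S after that: {B, L, S}.
Removed useless symbols: {N} and every production mentioning them.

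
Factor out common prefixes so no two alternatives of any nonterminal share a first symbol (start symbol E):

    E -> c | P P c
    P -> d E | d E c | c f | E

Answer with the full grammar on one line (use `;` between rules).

E -> c | P P c; P -> c f | E | d E P'; P' -> ε | c

P has alternatives sharing prefix 'd E': factor to P → d E P' with P' → ε | c.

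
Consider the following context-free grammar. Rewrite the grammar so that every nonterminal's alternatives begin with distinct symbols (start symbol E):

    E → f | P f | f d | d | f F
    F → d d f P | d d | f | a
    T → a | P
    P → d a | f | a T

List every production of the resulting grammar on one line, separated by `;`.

E has alternatives sharing prefix 'f': factor to E → f E' with E' → ε | d | F.
F has alternatives sharing prefix 'd d': factor to F → d d F' with F' → f P | ε.

E → P f | d | f E'; F → f | a | d d F'; T → a | P; P → d a | f | a T; E' → ε | d | F; F' → f P | ε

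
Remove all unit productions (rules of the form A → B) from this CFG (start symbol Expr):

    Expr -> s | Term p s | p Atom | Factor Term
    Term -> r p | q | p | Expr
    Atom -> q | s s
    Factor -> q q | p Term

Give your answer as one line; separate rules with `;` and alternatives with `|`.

Expr -> s | Term p s | p Atom | Factor Term; Term -> r p | q | p | s | Term p s | p Atom | Factor Term; Atom -> q | s s; Factor -> q q | p Term

Unit pairs: Term ⇒* {Expr}.
Replace each nonterminal's rules with the union of the non-unit rules of every nonterminal it unit-derives.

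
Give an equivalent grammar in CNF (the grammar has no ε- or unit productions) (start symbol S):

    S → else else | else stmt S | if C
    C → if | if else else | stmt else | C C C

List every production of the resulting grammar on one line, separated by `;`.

S → X1 X1 | X1 Y1 | X3 C; C → if | X3 Y2 | X2 X1 | C Y3; X1 → else; X2 → stmt; X3 → if; Y1 → X2 S; Y2 → X1 X1; Y3 → C C

Introduce a nonterminal for each terminal appearing in a rule of length ≥ 2: X1 → else, X2 → stmt, X3 → if.
Binarize each right-hand side of length ≥ 3 by chaining fresh nonterminals (Y1, Y2, …): affected rules were S → X1 X2 S; C → X3 X1 X1; C → C C C.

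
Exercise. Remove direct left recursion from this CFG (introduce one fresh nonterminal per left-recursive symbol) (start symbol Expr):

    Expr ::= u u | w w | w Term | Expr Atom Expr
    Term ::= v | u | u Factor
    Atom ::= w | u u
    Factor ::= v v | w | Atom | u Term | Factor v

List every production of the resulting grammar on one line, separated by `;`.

Expr, Factor are directly left-recursive.
For Expr: α = {Atom Expr}, β = {u u, w w, w Term}. Rewrite as Expr → β Expr1 and Expr1 → α Expr1 | ε.
For Factor: α = {v}, β = {v v, w, Atom, u Term}. Rewrite as Factor → β Factor1 and Factor1 → α Factor1 | ε.

Expr ::= u u Expr1 | w w Expr1 | w Term Expr1; Term ::= v | u | u Factor; Atom ::= w | u u; Factor ::= v v Factor1 | w Factor1 | Atom Factor1 | u Term Factor1; Expr1 ::= Atom Expr Expr1 | eps; Factor1 ::= v Factor1 | eps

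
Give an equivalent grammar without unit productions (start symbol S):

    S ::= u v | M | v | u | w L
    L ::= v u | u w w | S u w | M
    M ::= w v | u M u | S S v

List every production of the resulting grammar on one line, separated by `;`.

S ::= u v | v | u | w L | w v | u M u | S S v; L ::= v u | u w w | S u w | w v | u M u | S S v; M ::= w v | u M u | S S v

Unit pairs: L ⇒* {M}; S ⇒* {M}.
For each unit pair (A, B), copy every non-unit production of B to A, then drop all unit productions.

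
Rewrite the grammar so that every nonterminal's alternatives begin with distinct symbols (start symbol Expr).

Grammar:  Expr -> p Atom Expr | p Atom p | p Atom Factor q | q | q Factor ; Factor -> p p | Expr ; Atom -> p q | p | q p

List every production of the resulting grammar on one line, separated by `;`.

Expr -> p Atom Expr1 | q Expr2; Factor -> p p | Expr; Atom -> q p | p Atom1; Expr1 -> Expr | p | Factor q; Expr2 -> ε | Factor; Atom1 -> q | ε

Expr has alternatives sharing prefix 'p Atom': factor to Expr → p Atom Expr1 with Expr1 → Expr | p | Factor q.
Expr has alternatives sharing prefix 'q': factor to Expr → q Expr2 with Expr2 → ε | Factor.
Atom has alternatives sharing prefix 'p': factor to Atom → p Atom1 with Atom1 → q | ε.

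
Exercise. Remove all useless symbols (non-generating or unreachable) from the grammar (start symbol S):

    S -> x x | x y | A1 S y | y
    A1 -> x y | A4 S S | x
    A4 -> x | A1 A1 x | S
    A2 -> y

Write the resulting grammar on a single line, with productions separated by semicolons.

Generating nonterminals: {A1, A2, A4, S}.
Reachable from S after that: {A1, A4, S}.
Removed useless symbols: {A2} and every production mentioning them.

S -> x x | x y | A1 S y | y; A1 -> x y | A4 S S | x; A4 -> x | A1 A1 x | S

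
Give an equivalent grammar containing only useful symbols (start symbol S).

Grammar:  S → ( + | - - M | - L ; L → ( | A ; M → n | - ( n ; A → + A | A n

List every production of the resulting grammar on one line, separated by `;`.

S → ( + | - - M | - L; L → (; M → n | - ( n

Generating nonterminals: {L, M, S}.
Reachable from S after that: {L, M, S}.
Removed useless symbols: {A} and every production mentioning them.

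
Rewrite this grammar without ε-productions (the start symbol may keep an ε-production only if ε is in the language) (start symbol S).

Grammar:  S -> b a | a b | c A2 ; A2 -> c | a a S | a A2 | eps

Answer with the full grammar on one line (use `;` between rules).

S -> b a | a b | c A2 | c; A2 -> c | a a S | a A2 | a

The nullable symbols are {A2}.
ε ∉ L(G), so no ε-production is kept.
For each production, add variants omitting each subset of nullable occurrences: S → c A2 gives c A2 | c. A2 → a A2 gives a A2 | a.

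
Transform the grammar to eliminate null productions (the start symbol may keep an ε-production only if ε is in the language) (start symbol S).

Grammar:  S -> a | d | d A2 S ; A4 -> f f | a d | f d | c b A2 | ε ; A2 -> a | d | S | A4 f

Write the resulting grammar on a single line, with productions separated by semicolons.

Nullable set = {A4}.
ε ∉ L(G), so no ε-production is kept.
For each production, add variants omitting each subset of nullable occurrences: A2 → A4 f gives A4 f | f.

S -> a | d | d A2 S; A4 -> f f | a d | f d | c b A2; A2 -> a | d | S | A4 f | f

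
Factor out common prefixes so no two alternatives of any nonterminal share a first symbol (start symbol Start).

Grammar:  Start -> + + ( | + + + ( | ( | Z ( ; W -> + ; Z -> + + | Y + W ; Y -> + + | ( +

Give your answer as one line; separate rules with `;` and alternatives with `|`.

Start has alternatives sharing prefix '+ +': factor to Start → + + Start1 with Start1 → ( | + (.

Start -> ( | Z ( | + + Start1; W -> +; Z -> + + | Y + W; Y -> + + | ( +; Start1 -> ( | + (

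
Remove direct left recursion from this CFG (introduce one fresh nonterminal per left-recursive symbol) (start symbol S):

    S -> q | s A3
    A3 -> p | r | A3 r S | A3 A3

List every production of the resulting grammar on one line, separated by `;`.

S -> q | s A3; A3 -> p A3' | r A3'; A3' -> r S A3' | A3 A3' | ε

Directly left-recursive nonterminal: A3.
For A3: α = {r S, A3}, β = {p, r}. Rewrite as A3 → β A3' and A3' → α A3' | ε.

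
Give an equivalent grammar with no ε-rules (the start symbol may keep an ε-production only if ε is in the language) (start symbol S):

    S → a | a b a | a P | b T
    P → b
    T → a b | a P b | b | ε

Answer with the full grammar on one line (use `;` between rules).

The nullable symbols are {T}.
ε ∉ L(G), so no ε-production is kept.
Expand every rule over subsets of its nullable positions: S → b T gives b T | b.

S → a | a b a | a P | b T | b; P → b; T → a b | a P b | b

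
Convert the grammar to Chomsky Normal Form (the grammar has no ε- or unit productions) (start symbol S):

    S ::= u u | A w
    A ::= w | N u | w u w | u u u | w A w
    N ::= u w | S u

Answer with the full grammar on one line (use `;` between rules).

Introduce a nonterminal for each terminal appearing in a rule of length ≥ 2: X1 → u, X2 → w.
Binarize each right-hand side of length ≥ 3 by chaining fresh nonterminals (Y1, Y2, …): affected rules were A → X2 X1 X2; A → X1 X1 X1; A → X2 A X2.

S ::= X1 X1 | A X2; A ::= w | N X1 | X2 Y1 | X1 Y2 | X2 Y3; N ::= X1 X2 | S X1; X1 ::= u; X2 ::= w; Y1 ::= X1 X2; Y2 ::= X1 X1; Y3 ::= A X2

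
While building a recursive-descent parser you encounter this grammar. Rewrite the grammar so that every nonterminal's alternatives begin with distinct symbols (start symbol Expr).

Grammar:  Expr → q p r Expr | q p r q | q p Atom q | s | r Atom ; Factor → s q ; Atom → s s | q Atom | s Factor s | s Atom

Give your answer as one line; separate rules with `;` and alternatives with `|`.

Expr has alternatives sharing prefix 'q p': factor to Expr → q p Expr1 with Expr1 → r Expr | r q | Atom q.
Atom has alternatives sharing prefix 's': factor to Atom → s Atom1 with Atom1 → s | Factor s | Atom.
Expr1 has alternatives sharing prefix 'r': factor to Expr1 → r Expr11 with Expr11 → Expr | q.

Expr → s | r Atom | q p Expr1; Factor → s q; Atom → q Atom | s Atom1; Expr1 → Atom q | r Expr11; Atom1 → s | Factor s | Atom; Expr11 → Expr | q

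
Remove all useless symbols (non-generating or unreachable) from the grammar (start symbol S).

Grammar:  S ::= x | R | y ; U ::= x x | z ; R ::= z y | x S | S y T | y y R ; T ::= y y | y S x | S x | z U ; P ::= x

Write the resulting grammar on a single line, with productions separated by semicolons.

S ::= x | R | y; U ::= x x | z; R ::= z y | x S | S y T | y y R; T ::= y y | y S x | S x | z U

Generating nonterminals: {P, R, S, T, U}.
Reachable from S after that: {R, S, T, U}.
Removed useless symbols: {P} and every production mentioning them.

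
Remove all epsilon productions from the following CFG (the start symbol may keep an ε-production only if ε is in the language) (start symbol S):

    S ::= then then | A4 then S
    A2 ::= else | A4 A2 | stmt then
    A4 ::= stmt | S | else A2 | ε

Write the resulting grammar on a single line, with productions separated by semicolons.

S ::= then then | A4 then S | then S; A2 ::= else | A4 A2 | stmt then; A4 ::= stmt | S | else A2

Nullable nonterminals: {A4}.
ε ∉ L(G), so no ε-production is kept.
Add the nullable-subset variants: S → A4 then S gives A4 then S | then S.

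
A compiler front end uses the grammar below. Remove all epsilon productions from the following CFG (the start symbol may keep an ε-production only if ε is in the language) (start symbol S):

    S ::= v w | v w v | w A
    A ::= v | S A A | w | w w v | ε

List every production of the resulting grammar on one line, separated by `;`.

S ::= v w | v w v | w A | w; A ::= v | S A A | S A | S | w | w w v

The nullable symbols are {A}.
ε ∉ L(G), so no ε-production is kept.
Expand every rule over subsets of its nullable positions: S → w A gives w A | w. A → S A A gives S A A | S A | S.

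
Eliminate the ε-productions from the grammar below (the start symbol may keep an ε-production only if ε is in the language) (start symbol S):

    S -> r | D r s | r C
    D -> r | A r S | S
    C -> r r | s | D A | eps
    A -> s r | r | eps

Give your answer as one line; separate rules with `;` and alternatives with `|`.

S -> r | D r s | r C; D -> r | A r S | r S | S; C -> r r | s | D A | D; A -> s r | r

Nullable nonterminals: {A, C}.
ε ∉ L(G), so no ε-production is kept.
Add the nullable-subset variants: D → A r S gives A r S | r S. C → D A gives D A | D.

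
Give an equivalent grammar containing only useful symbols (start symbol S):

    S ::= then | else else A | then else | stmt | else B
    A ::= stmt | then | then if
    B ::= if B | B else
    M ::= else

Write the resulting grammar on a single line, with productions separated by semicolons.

S ::= then | else else A | then else | stmt; A ::= stmt | then | then if

Generating nonterminals: {A, M, S}.
Reachable from S after that: {A, S}.
Removed useless symbols: {B, M} and every production mentioning them.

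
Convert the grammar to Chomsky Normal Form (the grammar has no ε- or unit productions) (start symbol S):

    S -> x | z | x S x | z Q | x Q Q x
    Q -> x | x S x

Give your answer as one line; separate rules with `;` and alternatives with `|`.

Introduce a nonterminal for each terminal appearing in a rule of length ≥ 2: X1 → x, X2 → z.
Binarize each right-hand side of length ≥ 3 by chaining fresh nonterminals (Y1, Y2, …): affected rules were S → X1 S X1; S → X1 Q Q X1; Q → X1 S X1.

S -> x | z | X1 Y1 | X2 Q | X1 Y2; Q -> x | X1 Y4; X1 -> x; X2 -> z; Y1 -> S X1; Y2 -> Q Y3; Y3 -> Q X1; Y4 -> S X1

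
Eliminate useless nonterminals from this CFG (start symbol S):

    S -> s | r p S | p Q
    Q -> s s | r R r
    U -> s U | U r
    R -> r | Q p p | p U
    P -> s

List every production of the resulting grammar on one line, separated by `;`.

S -> s | r p S | p Q; Q -> s s | r R r; R -> r | Q p p

Generating nonterminals: {P, Q, R, S}.
Reachable from S after that: {Q, R, S}.
Removed useless symbols: {P, U} and every production mentioning them.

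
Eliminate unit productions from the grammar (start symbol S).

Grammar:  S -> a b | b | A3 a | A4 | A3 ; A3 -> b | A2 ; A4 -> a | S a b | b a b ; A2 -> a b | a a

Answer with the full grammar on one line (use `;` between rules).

Unit pairs: A3 ⇒* {A2}; S ⇒* {A2, A3, A4}.
For every A with A ⇒* B via unit rules, add B's non-unit alternatives to A; then delete every rule of the form X → Y.

S -> a | S a b | b a b | a b | a a | b | A3 a; A3 -> a b | a a | b; A4 -> a | S a b | b a b; A2 -> a b | a a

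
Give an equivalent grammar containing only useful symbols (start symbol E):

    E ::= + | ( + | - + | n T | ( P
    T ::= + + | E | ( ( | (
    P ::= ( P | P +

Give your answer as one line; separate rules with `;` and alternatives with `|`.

Generating nonterminals: {E, T}.
Reachable from E after that: {E, T}.
Removed useless symbols: {P} and every production mentioning them.

E ::= + | ( + | - + | n T; T ::= + + | E | ( ( | (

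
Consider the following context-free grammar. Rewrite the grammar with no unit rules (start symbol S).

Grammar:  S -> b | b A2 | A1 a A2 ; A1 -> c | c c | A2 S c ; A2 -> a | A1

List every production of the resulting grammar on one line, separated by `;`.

S -> b | b A2 | A1 a A2; A1 -> c | c c | A2 S c; A2 -> a | c | c c | A2 S c

Unit pairs: A2 ⇒* {A1}.
For each unit pair (A, B), copy every non-unit production of B to A, then drop all unit productions.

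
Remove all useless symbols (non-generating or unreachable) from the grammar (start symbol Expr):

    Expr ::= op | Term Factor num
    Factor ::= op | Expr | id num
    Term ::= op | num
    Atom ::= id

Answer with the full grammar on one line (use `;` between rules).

Expr ::= op | Term Factor num; Factor ::= op | Expr | id num; Term ::= op | num

Generating nonterminals: {Atom, Expr, Factor, Term}.
Reachable from Expr after that: {Expr, Factor, Term}.
Removed useless symbols: {Atom} and every production mentioning them.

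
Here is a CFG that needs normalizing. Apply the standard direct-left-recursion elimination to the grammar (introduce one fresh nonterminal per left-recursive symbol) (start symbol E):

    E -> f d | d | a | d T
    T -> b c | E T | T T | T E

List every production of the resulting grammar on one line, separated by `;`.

Left recursion appears on T.
For T: α = {T, E}, β = {b c, E T}. Rewrite as T → β T' and T' → α T' | ε.

E -> f d | d | a | d T; T -> b c T' | E T T'; T' -> T T' | E T' | epsilon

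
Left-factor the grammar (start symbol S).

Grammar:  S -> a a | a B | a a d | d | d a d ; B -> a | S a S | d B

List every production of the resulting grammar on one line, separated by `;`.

S -> a S' | d S''; B -> a | S a S | d B; S' -> B | a S'''; S'' -> ε | a d; S''' -> ε | d

S has alternatives sharing prefix 'a': factor to S → a S' with S' → a | B | a d.
S has alternatives sharing prefix 'd': factor to S → d S'' with S'' → ε | a d.
S' has alternatives sharing prefix 'a': factor to S' → a S''' with S''' → ε | d.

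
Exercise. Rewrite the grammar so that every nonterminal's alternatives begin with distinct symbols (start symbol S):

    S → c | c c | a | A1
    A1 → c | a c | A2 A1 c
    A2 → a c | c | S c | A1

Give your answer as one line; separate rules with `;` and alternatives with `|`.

S → a | A1 | c S'; A1 → c | a c | A2 A1 c; A2 → a c | c | S c | A1; S' → ε | c

S has alternatives sharing prefix 'c': factor to S → c S' with S' → ε | c.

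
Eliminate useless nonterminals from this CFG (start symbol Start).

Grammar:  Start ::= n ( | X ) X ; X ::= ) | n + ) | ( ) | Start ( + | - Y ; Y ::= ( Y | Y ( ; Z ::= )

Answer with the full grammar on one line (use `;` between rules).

Start ::= n ( | X ) X; X ::= ) | n + ) | ( ) | Start ( +

Generating nonterminals: {Start, X, Z}.
Reachable from Start after that: {Start, X}.
Removed useless symbols: {Y, Z} and every production mentioning them.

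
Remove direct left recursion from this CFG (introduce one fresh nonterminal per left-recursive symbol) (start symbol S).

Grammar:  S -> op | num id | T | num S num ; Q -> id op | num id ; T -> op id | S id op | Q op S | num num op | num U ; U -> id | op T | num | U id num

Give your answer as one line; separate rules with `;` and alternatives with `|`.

Left recursion appears on U.
For U: α = {id num}, β = {id, op T, num}. Rewrite as U → β U' and U' → α U' | ε.

S -> op | num id | T | num S num; Q -> id op | num id; T -> op id | S id op | Q op S | num num op | num U; U -> id U' | op T U' | num U'; U' -> id num U' | eps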